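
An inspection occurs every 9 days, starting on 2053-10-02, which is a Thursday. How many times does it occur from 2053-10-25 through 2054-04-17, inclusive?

19

Occurrences land 9·i days after 2053-10-02 for i = 0, 1, 2, …
2053-10-25 is 23 days after the start; 23 ÷ 9 = 2 remainder 5; since the remainder is 5, round up to i = 3. First occurrence in the window: #4 on 2053-10-29 (3×9 = 27 days in).
2054-04-17 is 197 days after the start; 197 ÷ 9 = 21 remainder 8. Last occurrence in the window: #22 on 2054-04-09.
Occurrences #4 through #22: 19 in total.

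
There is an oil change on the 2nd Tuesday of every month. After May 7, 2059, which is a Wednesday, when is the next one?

May 13, 2059

May 2059 starts on a Thursday; its first Tuesday is the 6th, so the 2nd Tuesday is the 13th — May 13, 2059.
May 13, 2059 is after May 7, 2059, so that is the next one.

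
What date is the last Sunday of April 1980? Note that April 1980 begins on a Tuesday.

April 1980 begins on a Tuesday, so the first Sunday is April 6 (5 days later).
April 1980 has 30 days. Adding weeks: 6, 13, 20, 27 — the last one ≤ 30 is the 27th.

April 27, 1980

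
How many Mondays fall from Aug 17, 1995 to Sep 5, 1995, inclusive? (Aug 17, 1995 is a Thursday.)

3

Aug 17, 1995 is a Thursday; the first Monday on or after it is Aug 21, 1995 (4 days later).
From Aug 21, 1995 to Sep 5, 1995: 10 + 5 = 15 days (rest of Aug, Sep).
15 ÷ 7 = 2 full weeks with remainder 1, so 2 more Mondays after the first → 3.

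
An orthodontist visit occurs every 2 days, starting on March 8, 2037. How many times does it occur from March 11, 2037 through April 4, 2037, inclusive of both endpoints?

12

Occurrences land 2·i days after March 8, 2037 for i = 0, 1, 2, …
March 11, 2037 is 3 days after the start; 3 ÷ 2 = 1 remainder 1; since the remainder is 1, round up to i = 2. First occurrence in the window: #3 on March 12, 2037 (2×2 = 4 days in).
April 4, 2037 is 27 days after the start; 27 ÷ 2 = 13 remainder 1. Last occurrence in the window: #14 on April 3, 2037.
Occurrences #3 through #14: 12 in total.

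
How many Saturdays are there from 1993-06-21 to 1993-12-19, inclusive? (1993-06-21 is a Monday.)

1993-06-21 is a Monday; the first Saturday on or after it is 1993-06-26 (5 days later).
From 1993-06-26 to 1993-12-19: 4 + 31 + 31 + 30 + 31 + 30 + 19 = 176 days (rest of June, July, August, September, October, November, December).
176 ÷ 7 = 25 full weeks with remainder 1, so 25 more Saturdays after the first → 26.

26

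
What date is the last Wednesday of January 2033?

The first Wednesday of January 2033 is January 5.
January 2033 has 31 days. Adding weeks: 5, 12, 19, 26 — the last one ≤ 31 is the 26th.

2033-01-26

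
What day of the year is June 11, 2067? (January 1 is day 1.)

162

Days in months before June: 31 + 28 + 31 + 30 + 31 = 151.
Plus 11 days into June → day 162.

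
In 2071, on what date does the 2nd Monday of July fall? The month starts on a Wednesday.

July 2071 begins on a Wednesday, so the first Monday is July 6 (5 days later).
The 2nd Monday is 1 weeks later: 6 + 7 = 13.

2071-07-13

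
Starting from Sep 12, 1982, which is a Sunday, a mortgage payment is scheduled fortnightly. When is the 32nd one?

Nov 20, 1983

The 32nd occurrence is 31 intervals after the first: 31 × 14 = 434 days after Sep 12, 1982.
Sep has 30 days — 18 days to the end of Sep leaves 416.
From end of Sep to end of 1982 is 92 days (324 left).
Jan has 31 days (293 left).
Feb has 28 days (265 left).
Mar has 31 days (234 left).
Apr has 30 days (204 left).
May has 31 days (173 left).
Jun has 30 days (143 left).
Jul has 31 days (112 left).
Aug has 31 days (81 left).
Sep has 30 days (51 left).
Oct has 31 days (20 left).
20 days into Nov → Nov 20, 1983.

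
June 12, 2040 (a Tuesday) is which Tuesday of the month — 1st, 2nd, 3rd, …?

2nd

Day 12 falls in week ⌈12/7⌉ of the month.
Days 1–7 hold the 1st Tuesday, 8–14 the 2nd, 15–21 the 3rd, 22–28 the 4th, 29–31 the 5th.
12 is in the range for the 2nd.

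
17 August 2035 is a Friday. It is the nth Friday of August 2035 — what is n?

Day 17 falls in week ⌈17/7⌉ of the month.
Days 1–7 hold the 1st Friday, 8–14 the 2nd, 15–21 the 3rd, 22–28 the 4th, 29–31 the 5th.
17 is in the range for the 3rd.

3rd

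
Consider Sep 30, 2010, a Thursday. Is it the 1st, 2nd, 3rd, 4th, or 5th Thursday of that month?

5th

Day 30 falls in week ⌈30/7⌉ of the month.
Days 1–7 hold the 1st Thursday, 8–14 the 2nd, 15–21 the 3rd, 22–28 the 4th, 29–31 the 5th.
30 is in the range for the 5th.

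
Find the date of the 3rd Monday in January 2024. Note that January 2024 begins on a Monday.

January 2024 begins on a Monday, so the first Monday is January 1.
The 3rd Monday is 2 weeks later: 1 + 14 = 15.

15 January 2024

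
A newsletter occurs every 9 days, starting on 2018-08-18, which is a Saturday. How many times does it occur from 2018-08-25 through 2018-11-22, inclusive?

10

Occurrences land 9·i days after 2018-08-18 for i = 0, 1, 2, …
2018-08-25 is 7 days after the start; 7 ÷ 9 = 0 remainder 7; since the remainder is 7, round up to i = 1. First occurrence in the window: #2 on 2018-08-27 (1×9 = 9 days in).
2018-11-22 is 96 days after the start; 96 ÷ 9 = 10 remainder 6. Last occurrence in the window: #11 on 2018-11-16.
Occurrences #2 through #11: 10 in total.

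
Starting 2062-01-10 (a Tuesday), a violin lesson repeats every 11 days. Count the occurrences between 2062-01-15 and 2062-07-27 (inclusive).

18

Occurrences land 11·i days after 2062-01-10 for i = 0, 1, 2, …
2062-01-15 is 5 days after the start; 5 ÷ 11 = 0 remainder 5; since the remainder is 5, round up to i = 1. First occurrence in the window: #2 on 2062-01-21 (1×11 = 11 days in).
2062-07-27 is 198 days after the start; 198 ÷ 11 = 18 remainder 0. Last occurrence in the window: #19 on 2062-07-27.
Occurrences #2 through #19: 18 in total.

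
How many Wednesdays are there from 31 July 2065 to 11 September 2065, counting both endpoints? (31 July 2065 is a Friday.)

6

31 July 2065 is a Friday; the first Wednesday on or after it is 5 August 2065 (5 days later).
From 5 August 2065 to 11 September 2065: 26 + 11 = 37 days (rest of August, September).
37 ÷ 7 = 5 full weeks with remainder 2, so 5 more Wednesdays after the first → 6.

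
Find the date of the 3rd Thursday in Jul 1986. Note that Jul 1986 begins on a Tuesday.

Jul 17, 1986

Jul 1986 begins on a Tuesday, so the first Thursday is Jul 3 (2 days later).
The 3rd Thursday is 2 weeks later: 3 + 14 = 17.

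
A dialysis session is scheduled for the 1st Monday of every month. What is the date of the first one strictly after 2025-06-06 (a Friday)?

June 2025 starts on a Sunday, so its 1st Monday is 2025-06-02 (1 day in).
That is not after 2025-06-06, so look at July 2025.
July 2025 starts on a Tuesday, so its 1st Monday is 2025-07-07 (6 days in).

2025-07-07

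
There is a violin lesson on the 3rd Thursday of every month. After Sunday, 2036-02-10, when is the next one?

February 2036 starts on a Friday; its first Thursday is the 7th, so the 3rd Thursday is the 21st — 2036-02-21.
2036-02-21 is after 2036-02-10, so that is the next one.

2036-02-21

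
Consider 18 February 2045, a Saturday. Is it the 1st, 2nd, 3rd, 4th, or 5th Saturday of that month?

3rd

Day 18 falls in week ⌈18/7⌉ of the month.
Days 1–7 hold the 1st Saturday, 8–14 the 2nd, 15–21 the 3rd, 22–28 the 4th, 29–31 the 5th.
18 is in the range for the 3rd.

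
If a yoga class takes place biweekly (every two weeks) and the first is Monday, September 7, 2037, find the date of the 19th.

May 17, 2038

The 19th occurrence is 18 intervals after the first: 18 × 14 = 252 days after September 7, 2037.
September has 30 days — 23 days to the end of September leaves 229.
October has 31 days (198 left).
November has 30 days (168 left).
December has 31 days (137 left).
January has 31 days (106 left).
February has 28 days (78 left).
March has 31 days (47 left).
April has 30 days (17 left).
17 days into May → May 17, 2038.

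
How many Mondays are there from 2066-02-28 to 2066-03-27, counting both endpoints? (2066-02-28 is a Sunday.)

2066-02-28 is a Sunday; the first Monday on or after it is 2066-03-01 (1 day later).
From 2066-03-01 to 2066-03-27 is 27 − 1 = 26 days.
26 ÷ 7 = 3 full weeks with remainder 5, so 3 more Mondays after the first → 4.

4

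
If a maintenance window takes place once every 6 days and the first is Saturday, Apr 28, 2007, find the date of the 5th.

The 5th occurrence is 4 intervals after the first: 4 × 6 = 24 days after Apr 28, 2007.
Apr has 30 days — 2 days to the end of Apr leaves 22.
22 days into May → May 22, 2007.

May 22, 2007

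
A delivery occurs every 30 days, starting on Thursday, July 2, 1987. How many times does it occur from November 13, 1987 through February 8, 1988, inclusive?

3

Occurrences land 30·i days after July 2, 1987 for i = 0, 1, 2, …
November 13, 1987 is 134 days after the start; 134 ÷ 30 = 4 remainder 14; since the remainder is 14, round up to i = 5. First occurrence in the window: #6 on November 29, 1987 (5×30 = 150 days in).
February 8, 1988 is 221 days after the start; 221 ÷ 30 = 7 remainder 11. Last occurrence in the window: #8 on January 28, 1988.
Occurrences #6 through #8: 3 in total.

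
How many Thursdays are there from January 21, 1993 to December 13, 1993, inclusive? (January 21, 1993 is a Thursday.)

47

January 21, 1993 is a Thursday; the first Thursday on or after it is January 21, 1993.
From January 21, 1993 to December 13, 1993: 10 + 28 + 31 + 30 + 31 + 30 + 31 + 31 + 30 + 31 + 30 + 13 = 326 days (rest of January, February, March, April, May, June, July, August, September, October, November, December).
326 ÷ 7 = 46 full weeks with remainder 4, so 46 more Thursdays after the first → 47.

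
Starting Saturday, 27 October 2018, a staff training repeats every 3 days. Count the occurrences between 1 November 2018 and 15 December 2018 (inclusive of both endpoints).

15

Occurrences land 3·i days after 27 October 2018 for i = 0, 1, 2, …
1 November 2018 is 5 days after the start; 5 ÷ 3 = 1 remainder 2; since the remainder is 2, round up to i = 2. First occurrence in the window: #3 on 2 November 2018 (2×3 = 6 days in).
15 December 2018 is 49 days after the start; 49 ÷ 3 = 16 remainder 1. Last occurrence in the window: #17 on 14 December 2018.
Occurrences #3 through #17: 15 in total.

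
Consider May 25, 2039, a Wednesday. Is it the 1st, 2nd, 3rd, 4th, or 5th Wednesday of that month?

Day 25 falls in week ⌈25/7⌉ of the month.
Days 1–7 hold the 1st Wednesday, 8–14 the 2nd, 15–21 the 3rd, 22–28 the 4th, 29–31 the 5th.
25 is in the range for the 4th.

4th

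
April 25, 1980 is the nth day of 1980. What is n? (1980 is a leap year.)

116

Days in months before April: 31 + 29 + 31 = 91.
Plus 25 days into April → day 116.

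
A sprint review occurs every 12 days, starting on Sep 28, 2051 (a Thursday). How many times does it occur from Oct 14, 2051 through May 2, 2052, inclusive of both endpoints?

17

Occurrences land 12·i days after Sep 28, 2051 for i = 0, 1, 2, …
Oct 14, 2051 is 16 days after the start; 16 ÷ 12 = 1 remainder 4; since the remainder is 4, round up to i = 2. First occurrence in the window: #3 on Oct 22, 2051 (2×12 = 24 days in).
May 2, 2052 is 217 days after the start; 217 ÷ 12 = 18 remainder 1. Last occurrence in the window: #19 on May 1, 2052.
Occurrences #3 through #19: 17 in total.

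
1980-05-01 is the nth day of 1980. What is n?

122

Days in months before May: 31 + 29 + 31 + 30 = 121.
Plus 1 day into May → day 122.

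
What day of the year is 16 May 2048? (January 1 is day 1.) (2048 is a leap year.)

137

Days in months before May: 31 + 29 + 31 + 30 = 121.
Plus 16 days into May → day 137.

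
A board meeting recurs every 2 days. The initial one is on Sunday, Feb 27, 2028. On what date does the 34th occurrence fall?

The 34th occurrence is 33 intervals after the first: 33 × 2 = 66 days after Feb 27, 2028.
Feb has 29 days — 2 days to the end of Feb leaves 64.
Mar has 31 days (33 left).
Apr has 30 days (3 left).
3 days into May → May 3, 2028.

May 3, 2028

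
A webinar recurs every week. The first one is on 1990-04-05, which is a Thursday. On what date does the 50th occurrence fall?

The 50th occurrence is 49 intervals after the first: 49 × 7 = 343 days after 1990-04-05.
April has 30 days — 25 days to the end of April leaves 318.
May has 31 days (287 left).
June has 30 days (257 left).
July has 31 days (226 left).
August has 31 days (195 left).
September has 30 days (165 left).
October has 31 days (134 left).
November has 30 days (104 left).
December has 31 days (73 left).
January has 31 days (42 left).
February has 28 days (14 left).
14 days into March → 1991-03-14.

1991-03-14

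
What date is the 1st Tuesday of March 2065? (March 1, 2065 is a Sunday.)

March 2065 begins on a Sunday, so the first Tuesday is March 3 (2 days later).

March 3, 2065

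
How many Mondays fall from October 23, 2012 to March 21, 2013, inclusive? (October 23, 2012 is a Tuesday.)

21

October 23, 2012 is a Tuesday; the first Monday on or after it is October 29, 2012 (6 days later).
From October 29, 2012 to March 21, 2013: 2 + 30 + 31 + 31 + 28 + 21 = 143 days (rest of October, November, December, January, February, March).
143 ÷ 7 = 20 full weeks with remainder 3, so 20 more Mondays after the first → 21.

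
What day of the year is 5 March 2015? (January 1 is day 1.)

Days in months before March: 31 + 28 = 59.
Plus 5 days into March → day 64.

64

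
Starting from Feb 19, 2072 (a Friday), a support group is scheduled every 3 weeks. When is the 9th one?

The 9th occurrence is 8 intervals after the first: 8 × 21 = 168 days after Feb 19, 2072.
Feb has 29 days — 10 days to the end of Feb leaves 158.
Mar has 31 days (127 left).
Apr has 30 days (97 left).
May has 31 days (66 left).
Jun has 30 days (36 left).
Jul has 31 days (5 left).
5 days into Aug → Aug 5, 2072.

Aug 5, 2072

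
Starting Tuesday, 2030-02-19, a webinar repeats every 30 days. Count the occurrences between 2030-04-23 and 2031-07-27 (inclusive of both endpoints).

Occurrences land 30·i days after 2030-02-19 for i = 0, 1, 2, …
2030-04-23 is 63 days after the start; 63 ÷ 30 = 2 remainder 3; since the remainder is 3, round up to i = 3. First occurrence in the window: #4 on 2030-05-20 (3×30 = 90 days in).
2031-07-27 is 523 days after the start; 523 ÷ 30 = 17 remainder 13. Last occurrence in the window: #18 on 2031-07-14.
Occurrences #4 through #18: 15 in total.

15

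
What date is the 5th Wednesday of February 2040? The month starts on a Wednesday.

February 2040 begins on a Wednesday, so the first Wednesday is February 1.
The 5th Wednesday is 4 weeks later: 1 + 28 = 29.

February 29, 2040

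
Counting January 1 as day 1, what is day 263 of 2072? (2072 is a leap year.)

January has 31 days (263 − 31 = 232 remain).
February has 29 days (232 − 29 = 203 remain).
March has 31 days (203 − 31 = 172 remain).
April has 30 days (172 − 30 = 142 remain).
May has 31 days (142 − 31 = 111 remain).
June has 30 days (111 − 30 = 81 remain).
July has 31 days (81 − 31 = 50 remain).
August has 31 days (50 − 31 = 19 remain).
19 into September → September 19.

19 September 2072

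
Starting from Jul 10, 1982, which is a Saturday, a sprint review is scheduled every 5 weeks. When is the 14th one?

Oct 8, 1983

The 14th occurrence is 13 intervals after the first: 13 × 35 = 455 days after Jul 10, 1982.
Jul has 31 days — 21 days to the end of Jul leaves 434.
From end of Jul to end of 1982 is 153 days (281 left).
Jan has 31 days (250 left).
Feb has 28 days (222 left).
Mar has 31 days (191 left).
Apr has 30 days (161 left).
May has 31 days (130 left).
Jun has 30 days (100 left).
Jul has 31 days (69 left).
Aug has 31 days (38 left).
Sep has 30 days (8 left).
8 days into Oct → Oct 8, 1983.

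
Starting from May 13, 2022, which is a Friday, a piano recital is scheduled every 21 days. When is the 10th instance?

The 10th occurrence is 9 intervals after the first: 9 × 21 = 189 days after May 13, 2022.
May has 31 days — 18 days to the end of May leaves 171.
Jun has 30 days (141 left).
Jul has 31 days (110 left).
Aug has 31 days (79 left).
Sep has 30 days (49 left).
Oct has 31 days (18 left).
18 days into Nov → Nov 18, 2022.

Nov 18, 2022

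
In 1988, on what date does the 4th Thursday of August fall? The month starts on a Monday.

August 1988 begins on a Monday, so the first Thursday is August 4 (3 days later).
The 4th Thursday is 3 weeks later: 4 + 21 = 25.

August 25, 1988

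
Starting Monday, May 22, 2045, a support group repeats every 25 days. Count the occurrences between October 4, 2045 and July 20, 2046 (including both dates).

11

Occurrences land 25·i days after May 22, 2045 for i = 0, 1, 2, …
October 4, 2045 is 135 days after the start; 135 ÷ 25 = 5 remainder 10; since the remainder is 10, round up to i = 6. First occurrence in the window: #7 on October 19, 2045 (6×25 = 150 days in).
July 20, 2046 is 424 days after the start; 424 ÷ 25 = 16 remainder 24. Last occurrence in the window: #17 on June 26, 2046.
Occurrences #7 through #17: 11 in total.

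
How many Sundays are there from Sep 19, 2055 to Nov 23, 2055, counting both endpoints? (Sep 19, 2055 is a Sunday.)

10

Sep 19, 2055 is a Sunday; the first Sunday on or after it is Sep 19, 2055.
From Sep 19, 2055 to Nov 23, 2055: 11 + 31 + 23 = 65 days (rest of Sep, Oct, Nov).
65 ÷ 7 = 9 full weeks with remainder 2, so 9 more Sundays after the first → 10.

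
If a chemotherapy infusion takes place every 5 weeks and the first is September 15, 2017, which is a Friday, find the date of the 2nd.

The 2nd occurrence is 1 interval after the first: 1 × 35 = 35 days after September 15, 2017.
September has 30 days — 15 days to the end of September leaves 20.
20 days into October → October 20, 2017.

October 20, 2017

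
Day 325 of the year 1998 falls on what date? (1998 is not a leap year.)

Jan has 31 days (325 − 31 = 294 remain).
Feb has 28 days (294 − 28 = 266 remain).
Mar has 31 days (266 − 31 = 235 remain).
Apr has 30 days (235 − 30 = 205 remain).
May has 31 days (205 − 31 = 174 remain).
Jun has 30 days (174 − 30 = 144 remain).
Jul has 31 days (144 − 31 = 113 remain).
Aug has 31 days (113 − 31 = 82 remain).
Sep has 30 days (82 − 30 = 52 remain).
Oct has 31 days (52 − 31 = 21 remain).
21 into Nov → Nov 21.

Nov 21, 1998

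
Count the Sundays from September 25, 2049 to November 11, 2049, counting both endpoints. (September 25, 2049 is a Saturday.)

September 25, 2049 is a Saturday; the first Sunday on or after it is September 26, 2049 (1 day later).
From September 26, 2049 to November 11, 2049: 4 + 31 + 11 = 46 days (rest of September, October, November).
46 ÷ 7 = 6 full weeks with remainder 4, so 6 more Sundays after the first → 7.

7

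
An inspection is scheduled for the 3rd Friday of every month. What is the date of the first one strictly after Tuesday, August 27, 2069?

September 20, 2069

August 2069 starts on a Thursday; its first Friday is the 2nd, so the 3rd Friday is the 16th — August 16, 2069.
That is not after August 27, 2069, so look at September 2069.
September 2069 starts on a Sunday; its first Friday is the 6th, so the 3rd Friday is the 20th — September 20, 2069.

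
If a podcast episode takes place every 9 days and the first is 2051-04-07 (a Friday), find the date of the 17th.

The 17th occurrence is 16 intervals after the first: 16 × 9 = 144 days after 2051-04-07.
April has 30 days — 23 days to the end of April leaves 121.
May has 31 days (90 left).
June has 30 days (60 left).
July has 31 days (29 left).
29 days into August → 2051-08-29.

2051-08-29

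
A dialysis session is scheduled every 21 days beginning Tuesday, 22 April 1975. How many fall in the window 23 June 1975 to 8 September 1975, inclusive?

4

Occurrences land 21·i days after 22 April 1975 for i = 0, 1, 2, …
23 June 1975 is 62 days after the start; 62 ÷ 21 = 2 remainder 20; since the remainder is 20, round up to i = 3. First occurrence in the window: #4 on 24 June 1975 (3×21 = 63 days in).
8 September 1975 is 139 days after the start; 139 ÷ 21 = 6 remainder 13. Last occurrence in the window: #7 on 26 August 1975.
Occurrences #4 through #7: 4 in total.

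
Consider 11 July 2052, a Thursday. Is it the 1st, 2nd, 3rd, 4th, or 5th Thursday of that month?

Day 11 falls in week ⌈11/7⌉ of the month.
Days 1–7 hold the 1st Thursday, 8–14 the 2nd, 15–21 the 3rd, 22–28 the 4th, 29–31 the 5th.
11 is in the range for the 2nd.

2nd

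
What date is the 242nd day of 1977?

January has 31 days (242 − 31 = 211 remain).
February has 28 days (211 − 28 = 183 remain).
March has 31 days (183 − 31 = 152 remain).
April has 30 days (152 − 30 = 122 remain).
May has 31 days (122 − 31 = 91 remain).
June has 30 days (91 − 30 = 61 remain).
July has 31 days (61 − 31 = 30 remain).
30 into August → August 30.

1977-08-30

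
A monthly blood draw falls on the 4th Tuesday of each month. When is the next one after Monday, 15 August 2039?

August 2039 starts on a Monday; its first Tuesday is the 2nd, so the 4th Tuesday is the 23rd — 23 August 2039.
23 August 2039 is after 15 August 2039, so that is the next one.

23 August 2039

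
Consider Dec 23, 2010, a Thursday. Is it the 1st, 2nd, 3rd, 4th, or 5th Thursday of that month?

Day 23 falls in week ⌈23/7⌉ of the month.
Days 1–7 hold the 1st Thursday, 8–14 the 2nd, 15–21 the 3rd, 22–28 the 4th, 29–31 the 5th.
23 is in the range for the 4th.

4th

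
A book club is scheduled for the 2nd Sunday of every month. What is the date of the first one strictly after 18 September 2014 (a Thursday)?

September 2014 starts on a Monday; its first Sunday is the 7th, so the 2nd Sunday is the 14th — 14 September 2014.
That is not after 18 September 2014, so look at October 2014.
October 2014 starts on a Wednesday; its first Sunday is the 5th, so the 2nd Sunday is the 12th — 12 October 2014.

12 October 2014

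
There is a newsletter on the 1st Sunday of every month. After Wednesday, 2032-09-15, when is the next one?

September 2032 starts on a Wednesday, so its 1st Sunday is 2032-09-05 (4 days in).
That is not after 2032-09-15, so look at October 2032.
October 2032 starts on a Friday, so its 1st Sunday is 2032-10-03 (2 days in).

2032-10-03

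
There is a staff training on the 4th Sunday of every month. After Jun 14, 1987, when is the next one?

Jun 28, 1987

Jun 1987 starts on a Monday; its first Sunday is the 7th, so the 4th Sunday is the 28th — Jun 28, 1987.
Jun 28, 1987 is after Jun 14, 1987, so that is the next one.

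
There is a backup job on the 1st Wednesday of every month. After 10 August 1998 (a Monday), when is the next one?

2 September 1998

August 1998 starts on a Saturday, so its 1st Wednesday is 5 August 1998 (4 days in).
That is not after 10 August 1998, so look at September 1998.
September 1998 starts on a Tuesday, so its 1st Wednesday is 2 September 1998 (1 day in).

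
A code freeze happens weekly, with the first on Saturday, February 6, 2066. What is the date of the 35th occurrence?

The 35th occurrence is 34 intervals after the first: 34 × 7 = 238 days after February 6, 2066.
February has 28 days — 22 days to the end of February leaves 216.
March has 31 days (185 left).
April has 30 days (155 left).
May has 31 days (124 left).
June has 30 days (94 left).
July has 31 days (63 left).
August has 31 days (32 left).
September has 30 days (2 left).
2 days into October → October 2, 2066.

October 2, 2066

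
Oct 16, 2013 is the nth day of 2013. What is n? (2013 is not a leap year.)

289

Days in months before Oct: 31 + 28 + 31 + 30 + 31 + 30 + 31 + 31 + 30 = 273.
Plus 16 days into Oct → day 289.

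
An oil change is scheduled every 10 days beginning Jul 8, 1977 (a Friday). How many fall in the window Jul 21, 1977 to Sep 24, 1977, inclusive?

6

Occurrences land 10·i days after Jul 8, 1977 for i = 0, 1, 2, …
Jul 21, 1977 is 13 days after the start; 13 ÷ 10 = 1 remainder 3; since the remainder is 3, round up to i = 2. First occurrence in the window: #3 on Jul 28, 1977 (2×10 = 20 days in).
Sep 24, 1977 is 78 days after the start; 78 ÷ 10 = 7 remainder 8. Last occurrence in the window: #8 on Sep 16, 1977.
Occurrences #3 through #8: 6 in total.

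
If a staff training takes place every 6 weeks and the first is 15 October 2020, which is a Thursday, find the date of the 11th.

9 December 2021

The 11th occurrence is 10 intervals after the first: 10 × 42 = 420 days after 15 October 2020.
October has 31 days — 16 days to the end of October leaves 404.
From end of October to end of 2020 is 61 days (343 left).
January has 31 days (312 left).
February has 28 days (284 left).
March has 31 days (253 left).
April has 30 days (223 left).
May has 31 days (192 left).
June has 30 days (162 left).
July has 31 days (131 left).
August has 31 days (100 left).
September has 30 days (70 left).
October has 31 days (39 left).
November has 30 days (9 left).
9 days into December → 9 December 2021.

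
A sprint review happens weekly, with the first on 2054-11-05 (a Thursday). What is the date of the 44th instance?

The 44th occurrence is 43 intervals after the first: 43 × 7 = 301 days after 2054-11-05.
November has 30 days — 25 days to the end of November leaves 276.
December has 31 days (245 left).
January has 31 days (214 left).
February has 28 days (186 left).
March has 31 days (155 left).
April has 30 days (125 left).
May has 31 days (94 left).
June has 30 days (64 left).
July has 31 days (33 left).
August has 31 days (2 left).
2 days into September → 2055-09-02.

2055-09-02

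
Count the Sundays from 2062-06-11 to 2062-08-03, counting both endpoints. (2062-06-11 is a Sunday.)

2062-06-11 is a Sunday; the first Sunday on or after it is 2062-06-11.
From 2062-06-11 to 2062-08-03: 19 + 31 + 3 = 53 days (rest of June, July, August).
53 ÷ 7 = 7 full weeks with remainder 4, so 7 more Sundays after the first → 8.

8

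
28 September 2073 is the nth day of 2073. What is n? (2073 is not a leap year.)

271

Days in months before September: 31 + 28 + 31 + 30 + 31 + 30 + 31 + 31 = 243.
Plus 28 days into September → day 271.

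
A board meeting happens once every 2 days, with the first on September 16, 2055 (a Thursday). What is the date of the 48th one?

The 48th occurrence is 47 intervals after the first: 47 × 2 = 94 days after September 16, 2055.
September has 30 days — 14 days to the end of September leaves 80.
October has 31 days (49 left).
November has 30 days (19 left).
19 days into December → December 19, 2055.

December 19, 2055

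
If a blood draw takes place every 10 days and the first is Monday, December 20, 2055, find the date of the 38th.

December 24, 2056

The 38th occurrence is 37 intervals after the first: 37 × 10 = 370 days after December 20, 2055.
December has 31 days — 11 days to the end of December leaves 359.
January has 31 days (328 left).
February has 29 days (299 left).
March has 31 days (268 left).
April has 30 days (238 left).
May has 31 days (207 left).
June has 30 days (177 left).
July has 31 days (146 left).
August has 31 days (115 left).
September has 30 days (85 left).
October has 31 days (54 left).
November has 30 days (24 left).
24 days into December → December 24, 2056.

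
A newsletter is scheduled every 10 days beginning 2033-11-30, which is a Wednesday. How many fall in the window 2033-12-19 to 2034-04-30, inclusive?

14

Occurrences land 10·i days after 2033-11-30 for i = 0, 1, 2, …
2033-12-19 is 19 days after the start; 19 ÷ 10 = 1 remainder 9; since the remainder is 9, round up to i = 2. First occurrence in the window: #3 on 2033-12-20 (2×10 = 20 days in).
2034-04-30 is 151 days after the start; 151 ÷ 10 = 15 remainder 1. Last occurrence in the window: #16 on 2034-04-29.
Occurrences #3 through #16: 14 in total.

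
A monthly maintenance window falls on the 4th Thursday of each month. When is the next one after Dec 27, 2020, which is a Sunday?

Jan 28, 2021

Dec 2020 starts on a Tuesday; its first Thursday is the 3rd, so the 4th Thursday is the 24th — Dec 24, 2020.
That is not after Dec 27, 2020, so look at Jan 2021.
Jan 2021 starts on a Friday; its first Thursday is the 7th, so the 4th Thursday is the 28th — Jan 28, 2021.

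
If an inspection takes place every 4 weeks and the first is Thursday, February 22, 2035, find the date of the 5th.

June 14, 2035

The 5th occurrence is 4 intervals after the first: 4 × 28 = 112 days after February 22, 2035.
February has 28 days — 6 days to the end of February leaves 106.
March has 31 days (75 left).
April has 30 days (45 left).
May has 31 days (14 left).
14 days into June → June 14, 2035.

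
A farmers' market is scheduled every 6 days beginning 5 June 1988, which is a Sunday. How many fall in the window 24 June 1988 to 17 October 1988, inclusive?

Occurrences land 6·i days after 5 June 1988 for i = 0, 1, 2, …
24 June 1988 is 19 days after the start; 19 ÷ 6 = 3 remainder 1; since the remainder is 1, round up to i = 4. First occurrence in the window: #5 on 29 June 1988 (4×6 = 24 days in).
17 October 1988 is 134 days after the start; 134 ÷ 6 = 22 remainder 2. Last occurrence in the window: #23 on 15 October 1988.
Occurrences #5 through #23: 19 in total.

19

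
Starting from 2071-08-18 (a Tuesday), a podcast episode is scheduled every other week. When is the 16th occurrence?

The 16th occurrence is 15 intervals after the first: 15 × 14 = 210 days after 2071-08-18.
August has 31 days — 13 days to the end of August leaves 197.
September has 30 days (167 left).
October has 31 days (136 left).
November has 30 days (106 left).
December has 31 days (75 left).
January has 31 days (44 left).
February has 29 days (15 left).
15 days into March → 2072-03-15.

2072-03-15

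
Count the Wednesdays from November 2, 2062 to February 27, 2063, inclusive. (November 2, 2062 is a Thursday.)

16

November 2, 2062 is a Thursday; the first Wednesday on or after it is November 8, 2062 (6 days later).
From November 8, 2062 to February 27, 2063: 22 + 31 + 31 + 27 = 111 days (rest of November, December, January, February).
111 ÷ 7 = 15 full weeks with remainder 6, so 15 more Wednesdays after the first → 16.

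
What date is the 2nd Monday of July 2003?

July 14, 2003

The first Monday of July 2003 is July 7.
The 2nd Monday is 1 weeks later: 7 + 7 = 14.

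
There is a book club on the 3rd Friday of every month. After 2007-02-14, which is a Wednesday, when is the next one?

2007-02-16

February 2007 starts on a Thursday; its first Friday is the 2nd, so the 3rd Friday is the 16th — 2007-02-16.
2007-02-16 is after 2007-02-14, so that is the next one.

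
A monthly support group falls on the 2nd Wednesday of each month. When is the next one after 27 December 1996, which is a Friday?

December 1996 starts on a Sunday; its first Wednesday is the 4th, so the 2nd Wednesday is the 11th — 11 December 1996.
That is not after 27 December 1996, so look at January 1997.
January 1997 starts on a Wednesday; its first Wednesday is the 1st, so the 2nd Wednesday is the 8th — 8 January 1997.

8 January 1997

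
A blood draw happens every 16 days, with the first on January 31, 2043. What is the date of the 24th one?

February 3, 2044

The 24th occurrence is 23 intervals after the first: 23 × 16 = 368 days after January 31, 2043.
January has 31 days — 0 days to the end of January leaves 368.
February has 28 days (340 left).
March has 31 days (309 left).
April has 30 days (279 left).
May has 31 days (248 left).
June has 30 days (218 left).
July has 31 days (187 left).
August has 31 days (156 left).
September has 30 days (126 left).
October has 31 days (95 left).
November has 30 days (65 left).
December has 31 days (34 left).
January has 31 days (3 left).
3 days into February → February 3, 2044.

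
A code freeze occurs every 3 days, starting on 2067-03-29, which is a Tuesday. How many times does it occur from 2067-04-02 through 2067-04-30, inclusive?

9

Occurrences land 3·i days after 2067-03-29 for i = 0, 1, 2, …
2067-04-02 is 4 days after the start; 4 ÷ 3 = 1 remainder 1; since the remainder is 1, round up to i = 2. First occurrence in the window: #3 on 2067-04-04 (2×3 = 6 days in).
2067-04-30 is 32 days after the start; 32 ÷ 3 = 10 remainder 2. Last occurrence in the window: #11 on 2067-04-28.
Occurrences #3 through #11: 9 in total.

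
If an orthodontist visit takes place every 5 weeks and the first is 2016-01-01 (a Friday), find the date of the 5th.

2016-05-20

The 5th occurrence is 4 intervals after the first: 4 × 35 = 140 days after 2016-01-01.
January has 31 days — 30 days to the end of January leaves 110.
February has 29 days (81 left).
March has 31 days (50 left).
April has 30 days (20 left).
20 days into May → 2016-05-20.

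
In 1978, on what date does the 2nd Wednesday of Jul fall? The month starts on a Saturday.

Jul 12, 1978

Jul 1978 begins on a Saturday, so the first Wednesday is Jul 5 (4 days later).
The 2nd Wednesday is 1 weeks later: 5 + 7 = 12.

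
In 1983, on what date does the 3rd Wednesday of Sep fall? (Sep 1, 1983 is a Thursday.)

Sep 1983 begins on a Thursday, so the first Wednesday is Sep 7 (6 days later).
The 3rd Wednesday is 2 weeks later: 7 + 14 = 21.

Sep 21, 1983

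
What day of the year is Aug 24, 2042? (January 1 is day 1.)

Days in months before Aug: 31 + 28 + 31 + 30 + 31 + 30 + 31 = 212.
Plus 24 days into Aug → day 236.

236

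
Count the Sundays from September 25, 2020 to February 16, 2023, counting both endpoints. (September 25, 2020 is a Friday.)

September 25, 2020 is a Friday; the first Sunday on or after it is September 27, 2020 (2 days later).
From September 27, 2020 to February 16, 2023: 95 + 365 + 365 + 47 = 872 days (rest of 2020, 2021, 2022, to February 16, 2023 in 2023).
872 ÷ 7 = 124 full weeks with remainder 4, so 124 more Sundays after the first → 125.

125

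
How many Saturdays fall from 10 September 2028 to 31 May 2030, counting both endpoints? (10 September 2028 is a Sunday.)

10 September 2028 is a Sunday; the first Saturday on or after it is 16 September 2028 (6 days later).
From 16 September 2028 to 31 May 2030: 106 + 365 + 151 = 622 days (rest of 2028, 2029, to 31 May 2030 in 2030).
622 ÷ 7 = 88 full weeks with remainder 6, so 88 more Saturdays after the first → 89.

89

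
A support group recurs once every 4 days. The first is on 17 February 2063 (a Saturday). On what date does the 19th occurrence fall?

30 April 2063

The 19th occurrence is 18 intervals after the first: 18 × 4 = 72 days after 17 February 2063.
February has 28 days — 11 days to the end of February leaves 61.
March has 31 days (30 left).
30 days into April → 30 April 2063.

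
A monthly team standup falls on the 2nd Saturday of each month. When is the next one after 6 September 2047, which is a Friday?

14 September 2047

September 2047 starts on a Sunday; its first Saturday is the 7th, so the 2nd Saturday is the 14th — 14 September 2047.
14 September 2047 is after 6 September 2047, so that is the next one.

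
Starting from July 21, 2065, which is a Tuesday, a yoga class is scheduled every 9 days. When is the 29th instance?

March 30, 2066

The 29th occurrence is 28 intervals after the first: 28 × 9 = 252 days after July 21, 2065.
July has 31 days — 10 days to the end of July leaves 242.
August has 31 days (211 left).
September has 30 days (181 left).
October has 31 days (150 left).
November has 30 days (120 left).
December has 31 days (89 left).
January has 31 days (58 left).
February has 28 days (30 left).
30 days into March → March 30, 2066.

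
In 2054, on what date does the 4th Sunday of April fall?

The first Sunday of April 2054 is April 5.
The 4th Sunday is 3 weeks later: 5 + 21 = 26.

2054-04-26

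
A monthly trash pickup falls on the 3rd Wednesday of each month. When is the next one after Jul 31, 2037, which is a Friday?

Jul 2037 starts on a Wednesday; its first Wednesday is the 1st, so the 3rd Wednesday is the 15th — Jul 15, 2037.
That is not after Jul 31, 2037, so look at Aug 2037.
Aug 2037 starts on a Saturday; its first Wednesday is the 5th, so the 3rd Wednesday is the 19th — Aug 19, 2037.

Aug 19, 2037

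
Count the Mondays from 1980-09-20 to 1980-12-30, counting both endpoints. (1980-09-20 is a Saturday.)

15

1980-09-20 is a Saturday; the first Monday on or after it is 1980-09-22 (2 days later).
From 1980-09-22 to 1980-12-30: 8 + 31 + 30 + 30 = 99 days (rest of September, October, November, December).
99 ÷ 7 = 14 full weeks with remainder 1, so 14 more Mondays after the first → 15.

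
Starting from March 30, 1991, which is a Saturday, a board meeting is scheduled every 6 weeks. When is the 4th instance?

The 4th occurrence is 3 intervals after the first: 3 × 42 = 126 days after March 30, 1991.
March has 31 days — 1 day to the end of March leaves 125.
April has 30 days (95 left).
May has 31 days (64 left).
June has 30 days (34 left).
July has 31 days (3 left).
3 days into August → August 3, 1991.

August 3, 1991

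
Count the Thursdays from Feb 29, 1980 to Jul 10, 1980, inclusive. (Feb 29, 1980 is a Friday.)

Feb 29, 1980 is a Friday; the first Thursday on or after it is Mar 6, 1980 (6 days later).
From Mar 6, 1980 to Jul 10, 1980: 25 + 30 + 31 + 30 + 10 = 126 days (rest of Mar, Apr, May, Jun, Jul).
126 ÷ 7 = 18 full weeks with remainder 0, so 18 more Thursdays after the first → 19.

19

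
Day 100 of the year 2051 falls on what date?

April 10, 2051

January has 31 days (100 − 31 = 69 remain).
February has 28 days (69 − 28 = 41 remain).
March has 31 days (41 − 31 = 10 remain).
10 into April → April 10.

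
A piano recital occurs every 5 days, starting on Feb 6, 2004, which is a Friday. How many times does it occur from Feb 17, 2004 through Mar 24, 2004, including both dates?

Occurrences land 5·i days after Feb 6, 2004 for i = 0, 1, 2, …
Feb 17, 2004 is 11 days after the start; 11 ÷ 5 = 2 remainder 1; since the remainder is 1, round up to i = 3. First occurrence in the window: #4 on Feb 21, 2004 (3×5 = 15 days in).
Mar 24, 2004 is 47 days after the start; 47 ÷ 5 = 9 remainder 2. Last occurrence in the window: #10 on Mar 22, 2004.
Occurrences #4 through #10: 7 in total.

7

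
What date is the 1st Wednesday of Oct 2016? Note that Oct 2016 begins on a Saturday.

Oct 2016 begins on a Saturday, so the first Wednesday is Oct 5 (4 days later).

Oct 5, 2016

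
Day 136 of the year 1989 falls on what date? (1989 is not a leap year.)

January has 31 days (136 − 31 = 105 remain).
February has 28 days (105 − 28 = 77 remain).
March has 31 days (77 − 31 = 46 remain).
April has 30 days (46 − 30 = 16 remain).
16 into May → May 16.

May 16, 1989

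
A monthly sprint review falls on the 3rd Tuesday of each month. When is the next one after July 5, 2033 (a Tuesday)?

July 19, 2033

July 2033 starts on a Friday; its first Tuesday is the 5th, so the 3rd Tuesday is the 19th — July 19, 2033.
July 19, 2033 is after July 5, 2033, so that is the next one.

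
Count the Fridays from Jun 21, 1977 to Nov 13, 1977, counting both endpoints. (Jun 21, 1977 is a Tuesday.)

Jun 21, 1977 is a Tuesday; the first Friday on or after it is Jun 24, 1977 (3 days later).
From Jun 24, 1977 to Nov 13, 1977: 6 + 31 + 31 + 30 + 31 + 13 = 142 days (rest of Jun, Jul, Aug, Sep, Oct, Nov).
142 ÷ 7 = 20 full weeks with remainder 2, so 20 more Fridays after the first → 21.

21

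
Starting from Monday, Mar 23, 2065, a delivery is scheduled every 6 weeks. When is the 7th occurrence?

Nov 30, 2065

The 7th occurrence is 6 intervals after the first: 6 × 42 = 252 days after Mar 23, 2065.
Mar has 31 days — 8 days to the end of Mar leaves 244.
Apr has 30 days (214 left).
May has 31 days (183 left).
Jun has 30 days (153 left).
Jul has 31 days (122 left).
Aug has 31 days (91 left).
Sep has 30 days (61 left).
Oct has 31 days (30 left).
30 days into Nov → Nov 30, 2065.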